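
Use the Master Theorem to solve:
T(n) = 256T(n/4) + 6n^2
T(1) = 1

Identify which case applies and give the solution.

a=256, b=4, f(n)=6n^2. log_4(256) = 4. Since c=2 < 4, Case 1 applies: T(n) = Θ(n^log_b(a)) = O(n^4).

Answer: O(n^4) - Case 1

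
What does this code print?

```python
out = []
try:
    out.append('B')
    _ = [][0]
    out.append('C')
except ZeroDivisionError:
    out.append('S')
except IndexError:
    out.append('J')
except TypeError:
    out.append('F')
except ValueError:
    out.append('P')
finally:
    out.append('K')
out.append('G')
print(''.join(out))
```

Execution trace: 'B' (try body) → 'J' (except IndexError) → 'K' (finally) → 'G' (after the try/except). Output: BJKG

Answer: BJKG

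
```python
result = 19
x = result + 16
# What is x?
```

Trace:
`result = 19` → result = 19
`x = result + 16` → x = 35
So x = 35

Answer: 35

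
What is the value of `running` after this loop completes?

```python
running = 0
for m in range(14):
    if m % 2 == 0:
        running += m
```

Sum of even numbers 0 to 13
`running` takes the values: 0 → 2 → 6 → 12 → 20 → 30 → 42

Answer: 42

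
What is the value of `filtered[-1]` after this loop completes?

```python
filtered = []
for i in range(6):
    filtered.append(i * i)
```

Last element of squares 0 to 5
`filtered` takes the values: [] → [0] → [0, 1] → [0, 1, 4] → [0, 1, 4, 9] → [0, 1, 4, 9, 16] → [0, 1, 4, 9, 16, 25]
So `filtered[-1]` = 25

Answer: 25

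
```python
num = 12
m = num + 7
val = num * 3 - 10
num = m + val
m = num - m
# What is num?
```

Trace:
`num = 12` → num = 12
`m = num + 7` → m = 19
`val = num * 3 - 10` → val = 26
`num = m + val` → num = 45
`m = num - m` → m = 26
So num = 45

Answer: 45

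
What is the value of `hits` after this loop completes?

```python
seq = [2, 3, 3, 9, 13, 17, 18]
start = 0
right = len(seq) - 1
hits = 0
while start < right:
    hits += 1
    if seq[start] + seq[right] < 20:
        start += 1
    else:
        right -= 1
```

Steps to find pair summing to 20
`hits` takes the values: 0 → 1 → 2 → 3 → 4 → 5 → 6

Answer: 6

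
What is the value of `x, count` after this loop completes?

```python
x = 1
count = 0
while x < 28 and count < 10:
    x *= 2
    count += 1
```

Double until >= 28 or 10 iterations
`x, count` takes the values: (1, 0) → (2, 0) → (2, 1) → (4, 1) → (4, 2) → (8, 2) → (8, 3) → (16, 3) → (16, 4) → (32, 4) → (32, 5)

Answer: 32, 5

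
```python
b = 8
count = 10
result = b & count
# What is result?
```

Trace:
`b = 8` → b = 8
`count = 10` → count = 10
`result = b & count` → result = 8
So result = 8

Answer: 8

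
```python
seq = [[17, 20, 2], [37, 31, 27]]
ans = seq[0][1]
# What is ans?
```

Trace:
`seq = [[17, 20, 2], [37, 31, 27]]` → seq = [[17, 20, 2], [37, 31, 27]]
`ans = seq[0][1]` → ans = 20
So ans = 20

Answer: 20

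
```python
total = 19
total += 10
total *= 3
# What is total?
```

Trace:
`total = 19` → total = 19
`total += 10` → total = 29
`total *= 3` → total = 87
So total = 87

Answer: 87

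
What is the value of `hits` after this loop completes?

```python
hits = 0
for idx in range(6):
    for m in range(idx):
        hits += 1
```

Triangle number: 0+1+2+...+5
`hits` takes the values: 0 → 1 → 2 → 3 → 4 → 5 → 6 → 7 → 8 → 9 → 10 → 11 → 12 → 13 → 14 → 15

Answer: 15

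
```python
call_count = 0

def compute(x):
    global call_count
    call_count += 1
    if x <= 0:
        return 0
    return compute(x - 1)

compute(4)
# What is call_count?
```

Linear recursion stepping by 1: 5 calls from x=4 down to ≤0.

Answer: 5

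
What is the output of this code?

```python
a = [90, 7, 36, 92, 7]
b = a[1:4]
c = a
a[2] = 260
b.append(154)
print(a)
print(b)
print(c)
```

Key concept: slice vs alias.
Step by step:
`a = [90, 7, 36, 92, 7]` → a = [90, 7, 36, 92, 7]
`b = a[1:4]` → b = [7, 36, 92]
`c = a` → c = [90, 7, 36, 92, 7] (same object as a)
`a[2] = 260` → a = [90, 7, 260, 92, 7] (same object as c); c = [90, 7, 260, 92, 7] (same object as a)
`b.append(154)` → b = [7, 36, 92, 154]
`print(a)` → prints [90, 7, 260, 92, 7]
`print(b)` → prints [7, 36, 92, 154]
`print(c)` → prints [90, 7, 260, 92, 7]

Answer:
[90, 7, 260, 92, 7]
[7, 36, 92, 154]
[90, 7, 260, 92, 7]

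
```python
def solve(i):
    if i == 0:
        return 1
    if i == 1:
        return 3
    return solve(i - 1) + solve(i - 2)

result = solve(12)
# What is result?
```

Build up from base cases: solve(0)=1, solve(1)=3, solve(2)=4, solve(3)=7, solve(4)=11, solve(5)=18, solve(6)=29, ..., solve(12)=521

Answer: 521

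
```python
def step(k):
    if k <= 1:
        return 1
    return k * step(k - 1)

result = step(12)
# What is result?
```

step(12) = 12 * 11 * 10 * 9 * 8 * 7 * 6 * 5 * 4 * 3 * 2 * 1 = 479001600

Answer: 479001600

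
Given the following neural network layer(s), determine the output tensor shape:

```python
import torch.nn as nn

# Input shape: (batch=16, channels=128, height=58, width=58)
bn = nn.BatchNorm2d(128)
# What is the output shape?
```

Input: (16, 128, 58, 58) -> Output: (16, 128, 58, 58)

Answer: (16, 128, 58, 58)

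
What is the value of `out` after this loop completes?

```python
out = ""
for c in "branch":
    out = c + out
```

Reverse 'branch'
`out` takes the values: "" → "b" → "rb" → "arb" → "narb" → "cnarb" → "hcnarb"

Answer: "hcnarb"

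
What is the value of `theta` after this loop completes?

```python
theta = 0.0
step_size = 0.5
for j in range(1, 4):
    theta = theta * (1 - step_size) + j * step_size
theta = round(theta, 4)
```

Moving average with lr=0.5
`theta` takes the values: 0.0 → 0.5 → 1.25 → 2.125

Answer: 2.125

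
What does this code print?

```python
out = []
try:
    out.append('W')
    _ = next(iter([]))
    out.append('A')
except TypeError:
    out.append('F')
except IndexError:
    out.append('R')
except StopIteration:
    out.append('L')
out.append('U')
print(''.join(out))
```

Execution trace: 'W' (try body) → 'L' (except StopIteration) → 'U' (after the try/except). Output: WLU

Answer: WLU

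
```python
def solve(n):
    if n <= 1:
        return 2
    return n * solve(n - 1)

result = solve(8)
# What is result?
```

solve(8) = 8 * 7 * 6 * 5 * 4 * 3 * 2 * 2 = 80640

Answer: 80640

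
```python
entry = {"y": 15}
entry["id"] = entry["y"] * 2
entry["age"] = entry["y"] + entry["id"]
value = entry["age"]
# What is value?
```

Trace:
`entry = {"y": 15}` → entry = {'y': 15}
`entry["id"] = entry["y"] * 2` → entry = {'y': 15, 'id': 30}
`entry["age"] = entry["y"] + entry["id"]` → entry = {'y': 15, 'id': 30, 'age': 45}
`value = entry["age"]` → value = 45
So value = 45

Answer: 45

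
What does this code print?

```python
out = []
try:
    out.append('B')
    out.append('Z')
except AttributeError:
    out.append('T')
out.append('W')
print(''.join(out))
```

Execution trace: 'B' (try body) → 'Z' (try body, no exception) → 'W' (after the try/except). Output: BZW

Answer: BZW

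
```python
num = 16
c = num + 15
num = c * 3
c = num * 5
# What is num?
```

Trace:
`num = 16` → num = 16
`c = num + 15` → c = 31
`num = c * 3` → num = 93
`c = num * 5` → c = 465
So num = 93

Answer: 93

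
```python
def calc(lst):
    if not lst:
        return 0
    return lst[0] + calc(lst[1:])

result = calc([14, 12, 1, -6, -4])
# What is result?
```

14 + 12 + 1 + (-6) + (-4) + 0 = 17

Answer: 17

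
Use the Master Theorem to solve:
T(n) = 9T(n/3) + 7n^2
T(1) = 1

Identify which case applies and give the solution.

a=9, b=3, f(n)=7n^2. log_3(9) = 2. Since c=2 = 2, Case 2 applies: T(n) = Θ(n^log_b(a) · log n) = O(n^2 log n).

Answer: O(n^2 log n) - Case 2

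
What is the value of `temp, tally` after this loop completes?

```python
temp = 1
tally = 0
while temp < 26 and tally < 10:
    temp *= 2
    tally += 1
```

Double until >= 26 or 10 iterations
`temp, tally` takes the values: (1, 0) → (2, 0) → (2, 1) → (4, 1) → (4, 2) → (8, 2) → (8, 3) → (16, 3) → (16, 4) → (32, 4) → (32, 5)

Answer: 32, 5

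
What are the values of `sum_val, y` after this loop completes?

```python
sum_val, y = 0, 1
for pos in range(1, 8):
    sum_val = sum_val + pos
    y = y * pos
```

Sum and factorial of 1 to 7
`sum_val, y` takes the values: (0, 1) → (1, 1) → (3, 1) → (3, 2) → (6, 2) → (6, 6) → (10, 6) → (10, 24) → (15, 24) → (15, 120) → (21, 120) → (21, 720) → (28, 720) → (28, 5040)

Answer: 28, 5040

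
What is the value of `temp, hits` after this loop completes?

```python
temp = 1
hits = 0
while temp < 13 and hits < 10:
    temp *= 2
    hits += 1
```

Double until >= 13 or 10 iterations
`temp, hits` takes the values: (1, 0) → (2, 0) → (2, 1) → (4, 1) → (4, 2) → (8, 2) → (8, 3) → (16, 3) → (16, 4)

Answer: 16, 4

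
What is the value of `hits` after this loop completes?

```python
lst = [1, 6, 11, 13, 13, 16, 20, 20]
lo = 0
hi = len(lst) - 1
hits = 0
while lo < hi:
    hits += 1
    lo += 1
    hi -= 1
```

Iterations until pointers meet (list length 8)
`hits` takes the values: 0 → 1 → 2 → 3 → 4

Answer: 4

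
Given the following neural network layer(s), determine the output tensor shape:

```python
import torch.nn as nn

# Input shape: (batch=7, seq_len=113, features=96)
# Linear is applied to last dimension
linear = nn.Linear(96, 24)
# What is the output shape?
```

Input: (7, 113, 96) -> Output: (7, 113, 24)

Answer: (7, 113, 24)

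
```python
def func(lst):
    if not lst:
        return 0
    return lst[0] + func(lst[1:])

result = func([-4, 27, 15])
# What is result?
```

(-4) + 27 + 15 + 0 = 38

Answer: 38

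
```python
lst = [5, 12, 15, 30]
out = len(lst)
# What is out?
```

Trace:
`lst = [5, 12, 15, 30]` → lst = [5, 12, 15, 30]
`out = len(lst)` → out = 4
So out = 4

Answer: 4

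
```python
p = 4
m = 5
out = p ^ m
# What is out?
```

Trace:
`p = 4` → p = 4
`m = 5` → m = 5
`out = p ^ m` → out = 1
So out = 1

Answer: 1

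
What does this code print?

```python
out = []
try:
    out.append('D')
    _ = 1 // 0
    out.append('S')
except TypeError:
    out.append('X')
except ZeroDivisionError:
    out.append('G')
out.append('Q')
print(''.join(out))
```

Execution trace: 'D' (try body) → 'G' (except ZeroDivisionError) → 'Q' (after the try/except). Output: DGQ

Answer: DGQ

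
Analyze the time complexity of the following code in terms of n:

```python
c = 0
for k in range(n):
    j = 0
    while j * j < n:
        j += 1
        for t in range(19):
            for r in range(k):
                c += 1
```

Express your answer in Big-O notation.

Each loop level contributes: n × √n × 1 × n. Multiplying the contributions gives O(n^2√n).

Answer: O(n^2√n)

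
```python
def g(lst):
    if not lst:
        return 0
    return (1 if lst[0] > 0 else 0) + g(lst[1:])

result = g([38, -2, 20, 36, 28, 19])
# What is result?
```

Count of positive elements in [38, -2, 20, 36, 28, 19] = 5

Answer: 5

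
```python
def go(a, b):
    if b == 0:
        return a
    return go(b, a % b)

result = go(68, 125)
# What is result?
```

go(68, 125) -> go(125, 68) -> go(68, 57) -> go(57, 11) -> go(11, 2) -> go(2, 1) -> go(1, 0) -> 1

Answer: 1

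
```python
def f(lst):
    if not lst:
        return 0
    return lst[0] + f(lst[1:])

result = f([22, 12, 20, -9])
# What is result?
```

22 + 12 + 20 + (-9) + 0 = 45

Answer: 45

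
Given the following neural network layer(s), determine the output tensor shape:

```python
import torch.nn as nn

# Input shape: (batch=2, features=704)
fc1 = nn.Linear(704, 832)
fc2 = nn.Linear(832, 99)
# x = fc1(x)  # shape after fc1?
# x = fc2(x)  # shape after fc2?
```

Input: (2, 704) -> after fc1: (2, 832) -> Output: (2, 99)

Answer: (2, 99)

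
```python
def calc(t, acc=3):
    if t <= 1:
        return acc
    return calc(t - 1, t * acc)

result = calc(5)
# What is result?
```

Accumulator trace (n, acc): (5, 3) -> (4, 15) -> (3, 60) -> (2, 180) -> (1, 360) -> return 360

Answer: 360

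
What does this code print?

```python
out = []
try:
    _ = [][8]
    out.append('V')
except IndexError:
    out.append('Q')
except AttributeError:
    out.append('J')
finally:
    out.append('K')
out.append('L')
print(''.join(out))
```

Execution trace: 'Q' (except IndexError) → 'K' (finally) → 'L' (after the try/except). Output: QKL

Answer: QKL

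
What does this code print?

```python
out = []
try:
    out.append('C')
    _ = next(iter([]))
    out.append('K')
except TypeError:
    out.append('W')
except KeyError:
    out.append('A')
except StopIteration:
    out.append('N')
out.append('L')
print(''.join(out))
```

Execution trace: 'C' (try body) → 'N' (except StopIteration) → 'L' (after the try/except). Output: CNL

Answer: CNL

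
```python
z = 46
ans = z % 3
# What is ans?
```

Trace:
`z = 46` → z = 46
`ans = z % 3` → ans = 1
So ans = 1

Answer: 1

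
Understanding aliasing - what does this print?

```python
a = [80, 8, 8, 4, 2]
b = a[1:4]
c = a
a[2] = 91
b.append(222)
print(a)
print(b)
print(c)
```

Key concept: slice vs alias.
Step by step:
`a = [80, 8, 8, 4, 2]` → a = [80, 8, 8, 4, 2]
`b = a[1:4]` → b = [8, 8, 4]
`c = a` → c = [80, 8, 8, 4, 2] (same object as a)
`a[2] = 91` → a = [80, 8, 91, 4, 2] (same object as c); c = [80, 8, 91, 4, 2] (same object as a)
`b.append(222)` → b = [8, 8, 4, 222]
`print(a)` → prints [80, 8, 91, 4, 2]
`print(b)` → prints [8, 8, 4, 222]
`print(c)` → prints [80, 8, 91, 4, 2]

Answer:
[80, 8, 91, 4, 2]
[8, 8, 4, 222]
[80, 8, 91, 4, 2]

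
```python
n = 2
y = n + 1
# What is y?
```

Trace:
`n = 2` → n = 2
`y = n + 1` → y = 3
So y = 3

Answer: 3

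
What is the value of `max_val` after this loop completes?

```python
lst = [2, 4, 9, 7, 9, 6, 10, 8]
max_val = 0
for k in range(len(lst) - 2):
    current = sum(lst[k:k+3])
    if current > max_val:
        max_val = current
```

Max sum of 3-element window in [2, 4, 9, 7, 9, 6, 10, 8]
`max_val` takes the values: 0 → 15 → 20 → 25

Answer: 25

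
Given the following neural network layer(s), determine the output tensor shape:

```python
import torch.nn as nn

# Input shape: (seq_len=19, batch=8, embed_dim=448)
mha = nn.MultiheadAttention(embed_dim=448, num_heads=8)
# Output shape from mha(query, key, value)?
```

Input: (19, 8, 448) -> Output: (19, 8, 448)

Answer: (19, 8, 448)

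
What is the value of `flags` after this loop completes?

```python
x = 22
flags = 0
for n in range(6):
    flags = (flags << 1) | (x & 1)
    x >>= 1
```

Reverse lowest 6 bits of 22
`flags` takes the values: 0 → 1 → 3 → 6 → 13 → 26

Answer: 26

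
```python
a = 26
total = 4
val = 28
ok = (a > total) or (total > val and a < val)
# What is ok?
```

Trace:
`a = 26` → a = 26
`total = 4` → total = 4
`val = 28` → val = 28
`ok = (a > total) or (total > val and a < val)` → ok = True
So ok = True

Answer: True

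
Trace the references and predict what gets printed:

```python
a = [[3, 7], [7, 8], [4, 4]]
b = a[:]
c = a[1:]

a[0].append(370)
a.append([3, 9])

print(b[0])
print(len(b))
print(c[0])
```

Key concept: slice with nested mutation.
Step by step:
`a = [[3, 7], [7, 8], [4, 4]]` → a = [[3, 7], [7, 8], [4, 4]]
`b = a[:]` → b = [[3, 7], [7, 8], [4, 4]]
`c = a[1:]` → c = [[7, 8], [4, 4]]
`a[0].append(370)` → a = [[3, 7, 370], [7, 8], [4, 4]]; b = [[3, 7, 370], [7, 8], [4, 4]]
`a.append([3, 9])` → a = [[3, 7, 370], [7, 8], [4, 4], [3, 9]]
`print(b[0])` → prints [3, 7, 370]
`print(len(b))` → prints 3
`print(c[0])` → prints [7, 8]

Answer:
[3, 7, 370]
3
[7, 8]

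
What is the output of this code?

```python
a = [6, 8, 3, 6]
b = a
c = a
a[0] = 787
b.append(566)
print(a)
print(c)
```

Key concept: multiple aliases.
Step by step:
`a = [6, 8, 3, 6]` → a = [6, 8, 3, 6]
`b = a` → b = [6, 8, 3, 6] (same object as a)
`c = a` → c = [6, 8, 3, 6] (same object as a, b)
`a[0] = 787` → a = [787, 8, 3, 6] (same object as b, c); b = [787, 8, 3, 6] (same object as a, c); c = [787, 8, 3, 6] (same object as a, b)
`b.append(566)` → a = [787, 8, 3, 6, 566] (same object as b, c); b = [787, 8, 3, 6, 566] (same object as a, c); c = [787, 8, 3, 6, 566] (same object as a, b)
`print(a)` → prints [787, 8, 3, 6, 566]
`print(c)` → prints [787, 8, 3, 6, 566]

Answer:
[787, 8, 3, 6, 566]
[787, 8, 3, 6, 566]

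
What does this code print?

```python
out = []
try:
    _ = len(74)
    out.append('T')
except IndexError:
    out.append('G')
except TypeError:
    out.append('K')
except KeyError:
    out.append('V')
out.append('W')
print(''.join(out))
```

Execution trace: 'K' (except TypeError) → 'W' (after the try/except). Output: KW

Answer: KW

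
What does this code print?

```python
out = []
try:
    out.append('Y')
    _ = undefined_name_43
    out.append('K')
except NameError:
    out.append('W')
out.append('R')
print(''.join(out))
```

Execution trace: 'Y' (try body) → 'W' (except NameError) → 'R' (after the try/except). Output: YWR

Answer: YWR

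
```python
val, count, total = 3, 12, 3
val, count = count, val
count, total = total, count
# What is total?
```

Trace:
`val, count, total = 3, 12, 3` → val = 3; count = 12; total = 3
`val, count = count, val` → val = 12; count = 3
`count, total = total, count` → count = 3; total = 3
So total = 3

Answer: 3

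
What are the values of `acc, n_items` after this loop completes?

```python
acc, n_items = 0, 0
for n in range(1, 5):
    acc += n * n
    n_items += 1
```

Sum of squares and count
`acc, n_items` takes the values: (0, 0) → (1, 0) → (1, 1) → (5, 1) → (5, 2) → (14, 2) → (14, 3) → (30, 3) → (30, 4)

Answer: 30, 4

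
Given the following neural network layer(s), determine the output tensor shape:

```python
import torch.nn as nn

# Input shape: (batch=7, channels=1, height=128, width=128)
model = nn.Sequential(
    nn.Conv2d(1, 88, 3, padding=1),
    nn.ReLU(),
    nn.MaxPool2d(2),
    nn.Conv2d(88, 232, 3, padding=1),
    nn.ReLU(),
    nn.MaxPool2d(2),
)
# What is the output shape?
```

Input: (7, 1, 128, 128) -> after first Conv2d: (7, 88, 128, 128) -> after first MaxPool2d: (7, 88, 64, 64) -> after second Conv2d: (7, 232, 64, 64) -> Output: (7, 232, 32, 32)

Answer: (7, 232, 32, 32)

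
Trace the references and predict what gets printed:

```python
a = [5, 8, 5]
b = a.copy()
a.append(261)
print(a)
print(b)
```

Key concept: list.copy() creates independent copy.
Step by step:
`a = [5, 8, 5]` → a = [5, 8, 5]
`b = a.copy()` → b = [5, 8, 5]
`a.append(261)` → a = [5, 8, 5, 261]
`print(a)` → prints [5, 8, 5, 261]
`print(b)` → prints [5, 8, 5]

Answer:
[5, 8, 5, 261]
[5, 8, 5]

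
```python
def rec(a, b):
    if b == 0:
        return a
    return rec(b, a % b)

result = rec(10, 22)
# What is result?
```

rec(10, 22) -> rec(22, 10) -> rec(10, 2) -> rec(2, 0) -> 2

Answer: 2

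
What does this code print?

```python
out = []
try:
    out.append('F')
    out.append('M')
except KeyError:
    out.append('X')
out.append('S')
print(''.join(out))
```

Execution trace: 'F' (try body) → 'M' (try body, no exception) → 'S' (after the try/except). Output: FMS

Answer: FMS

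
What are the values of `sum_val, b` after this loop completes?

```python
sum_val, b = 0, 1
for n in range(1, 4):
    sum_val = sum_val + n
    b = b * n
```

Sum and factorial of 1 to 3
`sum_val, b` takes the values: (0, 1) → (1, 1) → (3, 1) → (3, 2) → (6, 2) → (6, 6)

Answer: 6, 6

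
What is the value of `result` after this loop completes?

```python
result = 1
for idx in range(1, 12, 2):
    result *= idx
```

Product of 1, 3, 5, ... up to 11
`result` takes the values: 1 → 3 → 15 → 105 → 945 → 10395

Answer: 10395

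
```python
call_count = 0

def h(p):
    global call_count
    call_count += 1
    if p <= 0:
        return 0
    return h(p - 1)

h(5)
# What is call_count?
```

Linear recursion stepping by 1: 6 calls from p=5 down to ≤0.

Answer: 6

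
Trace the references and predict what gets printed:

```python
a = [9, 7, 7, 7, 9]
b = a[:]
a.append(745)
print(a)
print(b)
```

Key concept: slice [:] creates copy.
Step by step:
`a = [9, 7, 7, 7, 9]` → a = [9, 7, 7, 7, 9]
`b = a[:]` → b = [9, 7, 7, 7, 9]
`a.append(745)` → a = [9, 7, 7, 7, 9, 745]
`print(a)` → prints [9, 7, 7, 7, 9, 745]
`print(b)` → prints [9, 7, 7, 7, 9]

Answer:
[9, 7, 7, 7, 9, 745]
[9, 7, 7, 7, 9]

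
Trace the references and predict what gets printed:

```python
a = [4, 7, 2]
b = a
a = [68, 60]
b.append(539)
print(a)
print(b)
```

Key concept: rebinding vs mutation: a is rebound to a new list, b still points at the original.
Step by step:
`a = [4, 7, 2]` → a = [4, 7, 2]
`b = a` → b = [4, 7, 2] (same object as a)
`a = [68, 60]` → a = [68, 60]
`b.append(539)` → b = [4, 7, 2, 539]
`print(a)` → prints [68, 60]
`print(b)` → prints [4, 7, 2, 539]

Answer:
[68, 60]
[4, 7, 2, 539]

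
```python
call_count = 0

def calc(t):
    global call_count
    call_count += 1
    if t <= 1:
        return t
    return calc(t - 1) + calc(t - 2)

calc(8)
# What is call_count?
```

Calls(t) = 1 + Calls(t-1) + Calls(t-2); Calls(0)=Calls(1)=1. For t=8 this gives 67.

Answer: 67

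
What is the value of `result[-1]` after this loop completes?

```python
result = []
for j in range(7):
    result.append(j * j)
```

Last element of squares 0 to 6
`result` takes the values: [] → [0] → [0, 1] → [0, 1, 4] → [0, 1, 4, 9] → [0, 1, 4, 9, 16] → [0, 1, 4, 9, 16, 25] → [0, 1, 4, 9, 16, 25, 36]
So `result[-1]` = 36

Answer: 36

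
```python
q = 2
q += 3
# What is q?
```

Trace:
`q = 2` → q = 2
`q += 3` → q = 5
So q = 5

Answer: 5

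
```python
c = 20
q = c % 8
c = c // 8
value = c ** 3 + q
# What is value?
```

Trace:
`c = 20` → c = 20
`q = c % 8` → q = 4
`c = c // 8` → c = 2
`value = c ** 3 + q` → value = 12
So value = 12

Answer: 12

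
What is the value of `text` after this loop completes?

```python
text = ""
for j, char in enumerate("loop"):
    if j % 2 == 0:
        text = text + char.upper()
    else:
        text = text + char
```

Uppercase even positions in 'loop'
`text` takes the values: "" → "L" → "Lo" → "LoO" → "LoOp"

Answer: "LoOp"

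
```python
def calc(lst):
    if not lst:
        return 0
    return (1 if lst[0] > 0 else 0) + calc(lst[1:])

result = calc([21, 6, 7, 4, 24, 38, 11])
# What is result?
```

Count of positive elements in [21, 6, 7, 4, 24, 38, 11] = 7

Answer: 7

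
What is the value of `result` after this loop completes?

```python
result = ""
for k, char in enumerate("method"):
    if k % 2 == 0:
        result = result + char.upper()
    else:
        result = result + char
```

Uppercase even positions in 'method'
`result` takes the values: "" → "M" → "Me" → "MeT" → "MeTh" → "MeThO" → "MeThOd"

Answer: "MeThOd"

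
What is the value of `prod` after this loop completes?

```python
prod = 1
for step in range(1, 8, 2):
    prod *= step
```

Product of 1, 3, 5, ... up to 7
`prod` takes the values: 1 → 3 → 15 → 105

Answer: 105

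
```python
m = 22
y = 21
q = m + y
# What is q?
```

Trace:
`m = 22` → m = 22
`y = 21` → y = 21
`q = m + y` → q = 43
So q = 43

Answer: 43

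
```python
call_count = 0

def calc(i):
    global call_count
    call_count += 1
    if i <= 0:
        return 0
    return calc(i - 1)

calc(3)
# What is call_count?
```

Linear recursion stepping by 1: 4 calls from i=3 down to ≤0.

Answer: 4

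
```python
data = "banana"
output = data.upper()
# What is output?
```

Trace:
`data = "banana"` → data = 'banana'
`output = data.upper()` → output = 'BANANA'
So output = 'BANANA'

Answer: 'BANANA'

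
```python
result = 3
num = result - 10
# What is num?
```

Trace:
`result = 3` → result = 3
`num = result - 10` → num = -7
So num = -7

Answer: -7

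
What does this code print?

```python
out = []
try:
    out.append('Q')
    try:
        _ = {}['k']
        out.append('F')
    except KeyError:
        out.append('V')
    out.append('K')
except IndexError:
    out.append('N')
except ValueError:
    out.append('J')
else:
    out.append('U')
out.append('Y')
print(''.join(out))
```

Execution trace: 'Q' (try body) → 'V' (inner except KeyError) → 'K' (try body, no exception) → 'U' (else) → 'Y' (after the try/except). Output: QVKUY

Answer: QVKUY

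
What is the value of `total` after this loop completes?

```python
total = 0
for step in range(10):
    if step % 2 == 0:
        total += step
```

Sum of even numbers 0 to 9
`total` takes the values: 0 → 2 → 6 → 12 → 20

Answer: 20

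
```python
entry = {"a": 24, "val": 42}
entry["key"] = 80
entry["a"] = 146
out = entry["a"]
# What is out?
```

Trace:
`entry = {"a": 24, "val": 42}` → entry = {'a': 24, 'val': 42}
`entry["key"] = 80` → entry = {'a': 24, 'val': 42, 'key': 80}
`entry["a"] = 146` → entry = {'a': 146, 'val': 42, 'key': 80}
`out = entry["a"]` → out = 146
So out = 146

Answer: 146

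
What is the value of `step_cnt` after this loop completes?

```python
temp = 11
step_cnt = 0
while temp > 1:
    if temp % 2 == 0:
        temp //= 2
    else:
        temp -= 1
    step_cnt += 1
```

Steps to reduce 11 to 1
`step_cnt` takes the values: 0 → 1 → 2 → 3 → 4 → 5

Answer: 5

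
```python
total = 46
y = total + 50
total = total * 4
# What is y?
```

Trace:
`total = 46` → total = 46
`y = total + 50` → y = 96
`total = total * 4` → total = 184
So y = 96

Answer: 96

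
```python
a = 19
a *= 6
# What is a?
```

Trace:
`a = 19` → a = 19
`a *= 6` → a = 114
So a = 114

Answer: 114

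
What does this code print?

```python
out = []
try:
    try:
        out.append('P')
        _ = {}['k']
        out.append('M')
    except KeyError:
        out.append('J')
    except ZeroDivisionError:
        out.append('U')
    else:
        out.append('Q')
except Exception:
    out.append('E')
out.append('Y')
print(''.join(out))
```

Execution trace: 'P' (inner try body) → 'J' (inner except KeyError) → 'Y' (after the try/except). Output: PJY

Answer: PJY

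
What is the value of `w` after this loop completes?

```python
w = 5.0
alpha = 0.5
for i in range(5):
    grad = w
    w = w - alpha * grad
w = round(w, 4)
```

Gradient descent: w = 5.0 * (1 - 0.5)^5
`w` takes the values: 5.0 → 2.5 → 1.25 → 0.625 → 0.3125 → 0.15625 → 0.1562

Answer: 0.1562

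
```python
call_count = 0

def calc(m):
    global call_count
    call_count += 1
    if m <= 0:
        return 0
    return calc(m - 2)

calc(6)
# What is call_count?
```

Linear recursion stepping by 2: 4 calls from m=6 down to ≤0.

Answer: 4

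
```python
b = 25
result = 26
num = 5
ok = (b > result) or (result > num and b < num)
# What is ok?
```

Trace:
`b = 25` → b = 25
`result = 26` → result = 26
`num = 5` → num = 5
`ok = (b > result) or (result > num and b < num)` → ok = False
So ok = False

Answer: False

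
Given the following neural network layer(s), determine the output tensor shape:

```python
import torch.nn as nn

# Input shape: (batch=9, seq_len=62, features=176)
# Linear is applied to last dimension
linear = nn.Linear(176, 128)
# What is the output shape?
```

Input: (9, 62, 176) -> Output: (9, 62, 128)

Answer: (9, 62, 128)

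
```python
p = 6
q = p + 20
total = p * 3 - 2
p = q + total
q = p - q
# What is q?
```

Trace:
`p = 6` → p = 6
`q = p + 20` → q = 26
`total = p * 3 - 2` → total = 16
`p = q + total` → p = 42
`q = p - q` → q = 16
So q = 16

Answer: 16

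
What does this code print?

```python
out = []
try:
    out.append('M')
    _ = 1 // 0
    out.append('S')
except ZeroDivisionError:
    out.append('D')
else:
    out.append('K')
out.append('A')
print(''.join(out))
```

Execution trace: 'M' (try body) → 'D' (except ZeroDivisionError) → 'A' (after the try/except). Output: MDA

Answer: MDA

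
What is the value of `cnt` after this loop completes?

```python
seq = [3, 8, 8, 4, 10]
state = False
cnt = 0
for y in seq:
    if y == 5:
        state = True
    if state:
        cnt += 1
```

Count elements after first 5 in [3, 8, 8, 4, 10]
`cnt` takes the values: 0

Answer: 0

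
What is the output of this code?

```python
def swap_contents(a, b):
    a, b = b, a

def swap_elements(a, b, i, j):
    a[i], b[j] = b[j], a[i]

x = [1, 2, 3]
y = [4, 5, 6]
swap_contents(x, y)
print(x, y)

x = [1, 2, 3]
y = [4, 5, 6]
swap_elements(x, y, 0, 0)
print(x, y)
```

Key concept: parameter rebinding vs mutation.
Step by step:
`x = [1, 2, 3]` → x = [1, 2, 3]
`y = [4, 5, 6]` → y = [4, 5, 6]
`swap_contents(x, y)` → no visible change to tracked variables
`print(x, y)` → prints [1, 2, 3] [4, 5, 6]
`x = [1, 2, 3]` → x = [1, 2, 3]
`y = [4, 5, 6]` → y = [4, 5, 6]
`swap_elements(x, y, 0, 0)` → x = [4, 2, 3]; y = [1, 5, 6]
`print(x, y)` → prints [4, 2, 3] [1, 5, 6]

Answer:
[1, 2, 3] [4, 5, 6]
[4, 2, 3] [1, 5, 6]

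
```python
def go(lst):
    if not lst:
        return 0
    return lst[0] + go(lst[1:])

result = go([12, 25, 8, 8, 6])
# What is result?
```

12 + 25 + 8 + 8 + 6 + 0 = 59

Answer: 59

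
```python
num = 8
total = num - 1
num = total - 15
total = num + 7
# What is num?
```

Trace:
`num = 8` → num = 8
`total = num - 1` → total = 7
`num = total - 15` → num = -8
`total = num + 7` → total = -1
So num = -8

Answer: -8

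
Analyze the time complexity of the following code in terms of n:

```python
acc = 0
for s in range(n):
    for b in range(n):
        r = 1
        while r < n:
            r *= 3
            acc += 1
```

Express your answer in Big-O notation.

Each loop level contributes: n × n × log n. Multiplying the contributions gives O(n^2 log n).

Answer: O(n^2 log n)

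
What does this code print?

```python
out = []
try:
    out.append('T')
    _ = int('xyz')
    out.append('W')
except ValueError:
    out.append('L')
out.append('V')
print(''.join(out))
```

Execution trace: 'T' (try body) → 'L' (except ValueError) → 'V' (after the try/except). Output: TLV

Answer: TLV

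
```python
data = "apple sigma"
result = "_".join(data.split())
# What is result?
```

Trace:
`data = "apple sigma"` → data = 'apple sigma'
`result = "_".join(data.split())` → result = 'apple_sigma'
So result = 'apple_sigma'

Answer: 'apple_sigma'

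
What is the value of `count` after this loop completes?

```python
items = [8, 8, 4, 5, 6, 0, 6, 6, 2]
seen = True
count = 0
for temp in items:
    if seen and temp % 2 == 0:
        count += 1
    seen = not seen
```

Count even values at even positions
`count` takes the values: 0 → 1 → 2 → 3 → 4 → 5

Answer: 5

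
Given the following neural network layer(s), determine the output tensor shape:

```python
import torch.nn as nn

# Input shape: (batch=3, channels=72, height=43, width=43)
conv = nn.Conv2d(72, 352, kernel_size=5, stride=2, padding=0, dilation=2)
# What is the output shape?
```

Input: (3, 72, 43, 43) -> Output: (3, 352, 18, 18)

Answer: (3, 352, 18, 18)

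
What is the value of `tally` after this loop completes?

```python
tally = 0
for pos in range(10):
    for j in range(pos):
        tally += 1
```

Triangle number: 0+1+2+...+9
`tally` takes the values: 0 → 1 → 2 → 3 → 4 → 5 → 6 → 7 → 8 → 9 → 10 → 11 → 12 → 13 → 14 → 15 → 16 → 17 → 18 → 19 → 20 → 21 → 22 → 23 → 24 → 25 → 26 → 27 → 28 → 29 → … → 41 → 42 → 43 → 44 → 45

Answer: 45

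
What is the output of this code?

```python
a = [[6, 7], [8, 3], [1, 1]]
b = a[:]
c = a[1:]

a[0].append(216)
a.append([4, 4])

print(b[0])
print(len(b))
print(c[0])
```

Key concept: slice with nested mutation.
Step by step:
`a = [[6, 7], [8, 3], [1, 1]]` → a = [[6, 7], [8, 3], [1, 1]]
`b = a[:]` → b = [[6, 7], [8, 3], [1, 1]]
`c = a[1:]` → c = [[8, 3], [1, 1]]
`a[0].append(216)` → a = [[6, 7, 216], [8, 3], [1, 1]]; b = [[6, 7, 216], [8, 3], [1, 1]]
`a.append([4, 4])` → a = [[6, 7, 216], [8, 3], [1, 1], [4, 4]]
`print(b[0])` → prints [6, 7, 216]
`print(len(b))` → prints 3
`print(c[0])` → prints [8, 3]

Answer:
[6, 7, 216]
3
[8, 3]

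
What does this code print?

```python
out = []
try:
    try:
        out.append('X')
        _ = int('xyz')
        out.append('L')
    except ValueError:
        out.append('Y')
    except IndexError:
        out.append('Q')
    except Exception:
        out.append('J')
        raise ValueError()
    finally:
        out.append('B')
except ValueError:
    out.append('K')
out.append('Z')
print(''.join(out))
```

Execution trace: 'X' (inner try body) → 'Y' (inner except ValueError) → 'B' (inner finally) → 'Z' (after the try/except). Output: XYBZ

Answer: XYBZ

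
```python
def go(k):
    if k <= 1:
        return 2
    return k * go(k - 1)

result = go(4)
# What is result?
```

go(4) = 4 * 3 * 2 * 2 = 48

Answer: 48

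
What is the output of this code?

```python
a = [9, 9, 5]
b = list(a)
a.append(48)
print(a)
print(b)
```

Key concept: list() constructor creates copy.
Step by step:
`a = [9, 9, 5]` → a = [9, 9, 5]
`b = list(a)` → b = [9, 9, 5]
`a.append(48)` → a = [9, 9, 5, 48]
`print(a)` → prints [9, 9, 5, 48]
`print(b)` → prints [9, 9, 5]

Answer:
[9, 9, 5, 48]
[9, 9, 5]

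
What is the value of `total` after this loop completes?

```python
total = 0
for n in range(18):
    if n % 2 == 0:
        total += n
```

Sum of even numbers 0 to 17
`total` takes the values: 0 → 2 → 6 → 12 → 20 → 30 → 42 → 56 → 72

Answer: 72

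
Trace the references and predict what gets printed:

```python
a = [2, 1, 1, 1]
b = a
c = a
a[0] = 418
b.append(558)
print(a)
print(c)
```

Key concept: multiple aliases.
Step by step:
`a = [2, 1, 1, 1]` → a = [2, 1, 1, 1]
`b = a` → b = [2, 1, 1, 1] (same object as a)
`c = a` → c = [2, 1, 1, 1] (same object as a, b)
`a[0] = 418` → a = [418, 1, 1, 1] (same object as b, c); b = [418, 1, 1, 1] (same object as a, c); c = [418, 1, 1, 1] (same object as a, b)
`b.append(558)` → a = [418, 1, 1, 1, 558] (same object as b, c); b = [418, 1, 1, 1, 558] (same object as a, c); c = [418, 1, 1, 1, 558] (same object as a, b)
`print(a)` → prints [418, 1, 1, 1, 558]
`print(c)` → prints [418, 1, 1, 1, 558]

Answer:
[418, 1, 1, 1, 558]
[418, 1, 1, 1, 558]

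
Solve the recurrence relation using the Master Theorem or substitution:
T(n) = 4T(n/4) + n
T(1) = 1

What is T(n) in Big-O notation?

By Master Theorem: a=4, b=4, f(n)=n. Since log_4(4) = 1 and f(n) = Θ(n^1), Case 2 applies. T(n) = O(n log n).

Answer: O(n log n)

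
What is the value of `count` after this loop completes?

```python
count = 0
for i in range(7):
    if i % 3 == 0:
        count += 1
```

Count numbers divisible by 3 in range(7)
`count` takes the values: 0 → 1 → 2 → 3

Answer: 3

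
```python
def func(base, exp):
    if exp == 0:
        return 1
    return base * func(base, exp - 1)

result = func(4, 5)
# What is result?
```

func(4, 5) = 4 * 4 * 4 * 4 * 4 = 1024

Answer: 1024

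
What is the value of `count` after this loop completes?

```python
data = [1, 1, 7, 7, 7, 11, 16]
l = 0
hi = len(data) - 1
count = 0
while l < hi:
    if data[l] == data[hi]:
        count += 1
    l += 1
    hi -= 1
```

Count matching pairs from ends
`count` takes the values: 0 → 1

Answer: 1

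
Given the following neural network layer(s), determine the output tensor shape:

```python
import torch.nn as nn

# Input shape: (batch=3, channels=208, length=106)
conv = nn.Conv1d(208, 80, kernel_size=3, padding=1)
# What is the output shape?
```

Input: (3, 208, 106) -> Output: (3, 80, 106)

Answer: (3, 80, 106)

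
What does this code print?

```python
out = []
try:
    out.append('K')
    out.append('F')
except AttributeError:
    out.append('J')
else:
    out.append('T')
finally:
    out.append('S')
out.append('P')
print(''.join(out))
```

Execution trace: 'K' (try body) → 'F' (try body, no exception) → 'T' (else) → 'S' (finally) → 'P' (after the try/except). Output: KFTSP

Answer: KFTSP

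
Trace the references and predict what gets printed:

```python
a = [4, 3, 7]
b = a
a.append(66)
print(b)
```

Key concept: basic list aliasing.
Step by step:
`a = [4, 3, 7]` → a = [4, 3, 7]
`b = a` → b = [4, 3, 7] (same object as a)
`a.append(66)` → a = [4, 3, 7, 66] (same object as b); b = [4, 3, 7, 66] (same object as a)
`print(b)` → prints [4, 3, 7, 66]

Answer: [4, 3, 7, 66]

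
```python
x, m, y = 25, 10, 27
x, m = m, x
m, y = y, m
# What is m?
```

Trace:
`x, m, y = 25, 10, 27` → x = 25; m = 10; y = 27
`x, m = m, x` → x = 10; m = 25
`m, y = y, m` → m = 27; y = 25
So m = 27

Answer: 27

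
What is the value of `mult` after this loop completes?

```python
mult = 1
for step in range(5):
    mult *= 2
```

2^5 = 32
`mult` takes the values: 1 → 2 → 4 → 8 → 16 → 32

Answer: 32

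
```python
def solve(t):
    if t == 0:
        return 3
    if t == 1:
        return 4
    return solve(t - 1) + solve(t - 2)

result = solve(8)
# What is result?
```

Build up from base cases: solve(0)=3, solve(1)=4, solve(2)=7, solve(3)=11, solve(4)=18, solve(5)=29, solve(6)=47, ..., solve(8)=123

Answer: 123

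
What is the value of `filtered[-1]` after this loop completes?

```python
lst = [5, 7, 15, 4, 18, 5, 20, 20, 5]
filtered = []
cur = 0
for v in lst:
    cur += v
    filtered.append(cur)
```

Cumulative sum ends at 99
`filtered` takes the values: [] → [5] → [5, 12] → [5, 12, 27] → [5, 12, 27, 31] → [5, 12, 27, 31, 49] → [5, 12, 27, 31, 49, 54] → [5, 12, 27, 31, 49, 54, 74] → [5, 12, 27, 31, 49, 54, 74, 94] → [5, 12, 27, 31, 49, 54, 74, 94, 99]
So `filtered[-1]` = 99

Answer: 99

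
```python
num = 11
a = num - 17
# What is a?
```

Trace:
`num = 11` → num = 11
`a = num - 17` → a = -6
So a = -6

Answer: -6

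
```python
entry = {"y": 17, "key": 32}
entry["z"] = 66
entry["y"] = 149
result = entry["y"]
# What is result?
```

Trace:
`entry = {"y": 17, "key": 32}` → entry = {'y': 17, 'key': 32}
`entry["z"] = 66` → entry = {'y': 17, 'key': 32, 'z': 66}
`entry["y"] = 149` → entry = {'y': 149, 'key': 32, 'z': 66}
`result = entry["y"]` → result = 149
So result = 149

Answer: 149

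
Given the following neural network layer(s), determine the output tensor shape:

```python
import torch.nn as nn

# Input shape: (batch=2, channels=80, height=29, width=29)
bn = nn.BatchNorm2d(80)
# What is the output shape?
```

Input: (2, 80, 29, 29) -> Output: (2, 80, 29, 29)

Answer: (2, 80, 29, 29)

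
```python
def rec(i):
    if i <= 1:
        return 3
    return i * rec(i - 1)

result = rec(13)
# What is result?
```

rec(13) = 13 * 12 * 11 * 10 * 9 * 8 * 7 * 6 * 5 * 4 * 3 * 2 * 3 = 18681062400

Answer: 18681062400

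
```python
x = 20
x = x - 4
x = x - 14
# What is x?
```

Trace:
`x = 20` → x = 20
`x = x - 4` → x = 16
`x = x - 14` → x = 2
So x = 2

Answer: 2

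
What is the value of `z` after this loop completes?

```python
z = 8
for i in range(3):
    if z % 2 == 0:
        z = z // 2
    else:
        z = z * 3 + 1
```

Collatz-style transformation from 8
`z` takes the values: 8 → 4 → 2 → 1

Answer: 1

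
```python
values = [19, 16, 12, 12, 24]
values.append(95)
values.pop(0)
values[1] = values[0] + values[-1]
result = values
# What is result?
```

Trace:
`values = [19, 16, 12, 12, 24]` → values = [19, 16, 12, 12, 24]
`values.append(95)` → values = [19, 16, 12, 12, 24, 95]
`values.pop(0)` → values = [16, 12, 12, 24, 95]
`values[1] = values[0] + values[-1]` → values = [16, 111, 12, 24, 95]
`result = values` → result = [16, 111, 12, 24, 95]
So result = [16, 111, 12, 24, 95]

Answer: [16, 111, 12, 24, 95]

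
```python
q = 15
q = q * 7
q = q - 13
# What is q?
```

Trace:
`q = 15` → q = 15
`q = q * 7` → q = 105
`q = q - 13` → q = 92
So q = 92

Answer: 92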